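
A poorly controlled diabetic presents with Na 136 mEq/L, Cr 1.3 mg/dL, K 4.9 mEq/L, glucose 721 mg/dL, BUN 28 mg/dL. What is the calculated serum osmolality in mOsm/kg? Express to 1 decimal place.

322.1 mOsm/kg

Calculated osmolality = 2·Na + glucose/18 + BUN/2.8
= 2·136 + 721/18 + 28/2.8
= 272 + 40.06 + 10
= 322.06 mOsm/kg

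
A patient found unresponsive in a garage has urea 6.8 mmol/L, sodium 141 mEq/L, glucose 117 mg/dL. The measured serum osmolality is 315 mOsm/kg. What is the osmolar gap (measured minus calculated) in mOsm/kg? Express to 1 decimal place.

Calculated osmolality = 2·Na + glucose/18 + urea
= 2·141 + 117/18 + 6.8
= 282 + 6.50 + 6.80
= 295.3 mOsm/kg ≈ 295.3 mOsm/kg
Osmolar gap = measured − calculated = 315 − 295.3 = 19.7 mOsm/kg

19.7 mOsm/kg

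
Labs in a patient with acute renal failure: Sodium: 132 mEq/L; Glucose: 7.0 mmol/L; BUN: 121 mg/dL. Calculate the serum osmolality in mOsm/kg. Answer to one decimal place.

314.2 mOsm/kg

Calculated osmolality = 2·Na + glucose + BUN/2.8
= 2·132 + 7 + 121/2.8
= 264 + 7 + 43.21
= 314.21 mOsm/kg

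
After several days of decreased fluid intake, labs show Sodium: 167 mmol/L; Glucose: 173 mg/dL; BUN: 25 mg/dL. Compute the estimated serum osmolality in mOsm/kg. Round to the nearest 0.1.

Calculated osmolality = 2·Na + glucose/18 + BUN/2.8
= 2·167 + 173/18 + 25/2.8
= 334 + 9.61 + 8.93
= 352.54 mOsm/kg

352.5 mOsm/kg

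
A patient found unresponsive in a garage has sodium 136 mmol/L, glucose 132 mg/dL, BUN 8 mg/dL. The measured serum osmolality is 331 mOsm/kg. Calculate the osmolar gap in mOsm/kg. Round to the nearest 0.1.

Calculated osmolality = 2·Na + glucose/18 + BUN/2.8
= 2·136 + 132/18 + 8/2.8
= 272 + 7.33 + 2.86
= 282.19 mOsm/kg ≈ 282.2 mOsm/kg
Osmolar gap = measured − calculated = 331 − 282.2 = 48.8 mOsm/kg

48.8 mOsm/kg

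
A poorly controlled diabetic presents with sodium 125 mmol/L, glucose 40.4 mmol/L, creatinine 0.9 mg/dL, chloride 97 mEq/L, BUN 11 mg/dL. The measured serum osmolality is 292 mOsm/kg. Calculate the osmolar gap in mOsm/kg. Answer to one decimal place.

-2.3 mOsm/kg

Calculated osmolality = 2·Na + glucose + BUN/2.8
= 2·125 + 40.4 + 11/2.8
= 250 + 40.40 + 3.93
= 294.33 mOsm/kg ≈ 294.3 mOsm/kg
Osmolar gap = measured − calculated = 292 − 294.3 = -2.3 mOsm/kg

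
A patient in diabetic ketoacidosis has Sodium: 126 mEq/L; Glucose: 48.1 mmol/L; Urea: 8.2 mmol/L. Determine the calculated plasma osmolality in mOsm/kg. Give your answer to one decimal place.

308.3 mOsm/kg

Calculated osmolality = 2·Na + glucose + urea
= 2·126 + 48.1 + 8.2
= 252 + 48.10 + 8.20
= 308.3 mOsm/kg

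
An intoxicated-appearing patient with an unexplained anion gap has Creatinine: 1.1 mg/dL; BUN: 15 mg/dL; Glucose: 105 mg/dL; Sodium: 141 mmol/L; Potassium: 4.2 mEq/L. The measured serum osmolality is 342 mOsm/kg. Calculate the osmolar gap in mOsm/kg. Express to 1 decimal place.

48.8 mOsm/kg

Calculated osmolality = 2·Na + glucose/18 + BUN/2.8
= 2·141 + 105/18 + 15/2.8
= 282 + 5.83 + 5.36
= 293.19 mOsm/kg ≈ 293.2 mOsm/kg
Osmolar gap = measured − calculated = 342 − 293.2 = 48.8 mOsm/kg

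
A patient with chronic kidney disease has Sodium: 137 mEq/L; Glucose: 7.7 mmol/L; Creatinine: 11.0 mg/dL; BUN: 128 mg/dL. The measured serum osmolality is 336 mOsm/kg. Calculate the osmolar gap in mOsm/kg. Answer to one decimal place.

Calculated osmolality = 2·Na + glucose + BUN/2.8
= 2·137 + 7.7 + 128/2.8
= 274 + 7.70 + 45.71
= 327.41 mOsm/kg ≈ 327.4 mOsm/kg
Osmolar gap = measured − calculated = 336 − 327.4 = 8.6 mOsm/kg

8.6 mOsm/kg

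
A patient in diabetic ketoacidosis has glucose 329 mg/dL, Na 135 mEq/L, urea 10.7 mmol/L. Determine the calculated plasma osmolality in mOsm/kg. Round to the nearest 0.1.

Calculated osmolality = 2·Na + glucose/18 + urea
= 2·135 + 329/18 + 10.7
= 270 + 18.28 + 10.70
= 298.98 mOsm/kg

299.0 mOsm/kg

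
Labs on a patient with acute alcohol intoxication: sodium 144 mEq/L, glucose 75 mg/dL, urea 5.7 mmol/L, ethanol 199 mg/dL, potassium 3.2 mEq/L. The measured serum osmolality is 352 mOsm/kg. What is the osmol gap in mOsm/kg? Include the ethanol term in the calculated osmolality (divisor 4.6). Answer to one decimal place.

10.9 mOsm/kg

Calculated osmolality = 2·Na + glucose/18 + urea + ethanol/4.6
= 2·144 + 75/18 + 5.7 + 199/4.6
= 288 + 4.17 + 5.70 + 43.26
= 341.13 mOsm/kg ≈ 341.1 mOsm/kg
Osmolar gap = measured − calculated = 352 − 341.1 = 10.9 mOsm/kg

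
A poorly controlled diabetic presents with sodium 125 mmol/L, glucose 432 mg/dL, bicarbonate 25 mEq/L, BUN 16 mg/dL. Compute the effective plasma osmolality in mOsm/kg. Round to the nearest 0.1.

Effective osmolality excludes urea (freely permeant across cell membranes):
2·Na + glucose/18
= 2·125 + 432/18
= 250 + 24
= 274 mOsm/kg

274.0 mOsm/kg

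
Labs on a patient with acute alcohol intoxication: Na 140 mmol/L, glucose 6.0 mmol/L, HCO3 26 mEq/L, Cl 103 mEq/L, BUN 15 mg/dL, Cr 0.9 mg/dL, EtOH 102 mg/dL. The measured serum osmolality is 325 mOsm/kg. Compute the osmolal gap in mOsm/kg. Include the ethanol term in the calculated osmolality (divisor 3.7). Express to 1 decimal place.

6.1 mOsm/kg

Calculated osmolality = 2·Na + glucose + BUN/2.8 + ethanol/3.7
= 2·140 + 6 + 15/2.8 + 102/3.7
= 280 + 6 + 5.36 + 27.57
= 318.93 mOsm/kg ≈ 318.9 mOsm/kg
Osmolar gap = measured − calculated = 325 − 318.9 = 6.1 mOsm/kg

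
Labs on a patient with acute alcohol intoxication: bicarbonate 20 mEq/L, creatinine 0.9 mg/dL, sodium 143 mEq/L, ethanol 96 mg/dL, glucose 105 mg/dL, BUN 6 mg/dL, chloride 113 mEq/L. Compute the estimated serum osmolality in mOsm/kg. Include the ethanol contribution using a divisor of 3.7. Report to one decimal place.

319.9 mOsm/kg

Calculated osmolality = 2·Na + glucose/18 + BUN/2.8 + ethanol/3.7
= 2·143 + 105/18 + 6/2.8 + 96/3.7
= 286 + 5.83 + 2.14 + 25.95
= 319.92 mOsm/kg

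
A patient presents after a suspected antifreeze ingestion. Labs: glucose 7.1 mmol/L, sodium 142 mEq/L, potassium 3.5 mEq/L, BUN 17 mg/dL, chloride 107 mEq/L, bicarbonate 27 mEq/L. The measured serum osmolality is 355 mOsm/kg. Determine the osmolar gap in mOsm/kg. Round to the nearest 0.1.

Calculated osmolality = 2·Na + glucose + BUN/2.8
= 2·142 + 7.1 + 17/2.8
= 284 + 7.10 + 6.07
= 297.17 mOsm/kg ≈ 297.2 mOsm/kg
Osmolar gap = measured − calculated = 355 − 297.2 = 57.8 mOsm/kg

57.8 mOsm/kg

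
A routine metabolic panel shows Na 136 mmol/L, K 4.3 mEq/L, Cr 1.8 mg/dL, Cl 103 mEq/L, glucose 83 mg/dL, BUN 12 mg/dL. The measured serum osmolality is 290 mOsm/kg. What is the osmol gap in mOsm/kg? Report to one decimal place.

Calculated osmolality = 2·Na + glucose/18 + BUN/2.8
= 2·136 + 83/18 + 12/2.8
= 272 + 4.61 + 4.29
= 280.9 mOsm/kg ≈ 280.9 mOsm/kg
Osmolar gap = measured − calculated = 290 − 280.9 = 9.1 mOsm/kg

9.1 mOsm/kg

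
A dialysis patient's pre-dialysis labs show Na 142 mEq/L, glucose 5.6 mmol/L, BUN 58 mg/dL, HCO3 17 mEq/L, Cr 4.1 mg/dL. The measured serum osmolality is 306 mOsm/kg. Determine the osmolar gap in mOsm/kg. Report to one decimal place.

-4.3 mOsm/kg

Calculated osmolality = 2·Na + glucose + BUN/2.8
= 2·142 + 5.6 + 58/2.8
= 284 + 5.60 + 20.71
= 310.31 mOsm/kg ≈ 310.3 mOsm/kg
Osmolar gap = measured − calculated = 306 − 310.3 = -4.3 mOsm/kg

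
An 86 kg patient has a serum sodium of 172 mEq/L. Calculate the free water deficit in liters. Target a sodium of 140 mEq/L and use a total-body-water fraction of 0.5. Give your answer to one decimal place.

9.8 L

TBW = 0.5 · 86 = 43 L
Free water deficit = TBW · (Na/140 − 1)
= 43 · (172/140 − 1)
= 43 · 0.2286
= 9.83 L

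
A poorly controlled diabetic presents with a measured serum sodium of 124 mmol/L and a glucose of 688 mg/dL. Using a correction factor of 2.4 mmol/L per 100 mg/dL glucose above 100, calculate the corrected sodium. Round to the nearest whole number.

Corrected Na = measured Na + 2.4 · (glucose − 100)/100
= 124 + 2.4 · (688 − 100)/100
= 124 + 14.1
= 138.1 mmol/L

138 mmol/L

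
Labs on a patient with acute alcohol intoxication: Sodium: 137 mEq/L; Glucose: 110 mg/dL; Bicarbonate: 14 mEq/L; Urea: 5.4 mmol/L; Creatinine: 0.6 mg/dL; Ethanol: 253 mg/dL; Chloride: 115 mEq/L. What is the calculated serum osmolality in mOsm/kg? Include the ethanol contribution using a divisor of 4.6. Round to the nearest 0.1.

340.5 mOsm/kg

Calculated osmolality = 2·Na + glucose/18 + urea + ethanol/4.6
= 2·137 + 110/18 + 5.4 + 253/4.6
= 274 + 6.11 + 5.40 + 55
= 340.51 mOsm/kg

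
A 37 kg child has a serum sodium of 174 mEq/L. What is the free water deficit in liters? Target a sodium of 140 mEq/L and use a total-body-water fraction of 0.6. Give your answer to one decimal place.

TBW = 0.6 · 37 = 22.2 L
Free water deficit = TBW · (Na/140 − 1)
= 22.2 · (174/140 − 1)
= 22.2 · 0.2429
= 5.39 L

5.4 L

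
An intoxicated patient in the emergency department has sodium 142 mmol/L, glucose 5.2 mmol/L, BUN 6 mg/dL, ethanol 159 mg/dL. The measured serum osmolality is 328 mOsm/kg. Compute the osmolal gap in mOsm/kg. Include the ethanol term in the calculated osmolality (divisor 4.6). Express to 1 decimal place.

Calculated osmolality = 2·Na + glucose + BUN/2.8 + ethanol/4.6
= 2·142 + 5.2 + 6/2.8 + 159/4.6
= 284 + 5.20 + 2.14 + 34.57
= 325.91 mOsm/kg ≈ 325.9 mOsm/kg
Osmolar gap = measured − calculated = 328 − 325.9 = 2.1 mOsm/kg

2.1 mOsm/kg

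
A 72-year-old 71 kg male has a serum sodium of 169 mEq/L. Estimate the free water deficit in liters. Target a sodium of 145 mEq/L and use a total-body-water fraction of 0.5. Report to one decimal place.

TBW = 0.5 · 71 = 35.5 L
Free water deficit = TBW · (Na/145 − 1)
= 35.5 · (169/145 − 1)
= 35.5 · 0.1655
= 5.88 L

5.9 L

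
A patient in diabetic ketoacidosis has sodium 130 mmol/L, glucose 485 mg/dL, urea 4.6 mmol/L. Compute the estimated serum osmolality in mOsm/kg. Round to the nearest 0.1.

Calculated osmolality = 2·Na + glucose/18 + urea
= 2·130 + 485/18 + 4.6
= 260 + 26.94 + 4.60
= 291.54 mOsm/kg

291.5 mOsm/kg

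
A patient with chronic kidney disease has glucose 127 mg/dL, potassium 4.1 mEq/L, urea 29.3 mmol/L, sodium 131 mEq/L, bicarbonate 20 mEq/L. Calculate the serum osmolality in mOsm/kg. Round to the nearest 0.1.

298.4 mOsm/kg

Calculated osmolality = 2·Na + glucose/18 + urea
= 2·131 + 127/18 + 29.3
= 262 + 7.06 + 29.30
= 298.36 mOsm/kg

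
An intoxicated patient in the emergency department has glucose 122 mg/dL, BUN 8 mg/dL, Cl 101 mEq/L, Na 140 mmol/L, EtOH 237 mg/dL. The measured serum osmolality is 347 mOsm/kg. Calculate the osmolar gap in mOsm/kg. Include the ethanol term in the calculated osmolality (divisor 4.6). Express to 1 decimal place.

5.8 mOsm/kg

Calculated osmolality = 2·Na + glucose/18 + BUN/2.8 + ethanol/4.6
= 2·140 + 122/18 + 8/2.8 + 237/4.6
= 280 + 6.78 + 2.86 + 51.52
= 341.16 mOsm/kg ≈ 341.2 mOsm/kg
Osmolar gap = measured − calculated = 347 − 341.2 = 5.8 mOsm/kg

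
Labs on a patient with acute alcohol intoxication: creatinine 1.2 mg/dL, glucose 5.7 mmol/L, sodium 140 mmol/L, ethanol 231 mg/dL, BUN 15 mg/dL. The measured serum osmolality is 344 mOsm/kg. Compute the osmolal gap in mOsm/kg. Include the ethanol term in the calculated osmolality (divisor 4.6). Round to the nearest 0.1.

2.7 mOsm/kg

Calculated osmolality = 2·Na + glucose + BUN/2.8 + ethanol/4.6
= 2·140 + 5.7 + 15/2.8 + 231/4.6
= 280 + 5.70 + 5.36 + 50.22
= 341.28 mOsm/kg ≈ 341.3 mOsm/kg
Osmolar gap = measured − calculated = 344 − 341.3 = 2.7 mOsm/kg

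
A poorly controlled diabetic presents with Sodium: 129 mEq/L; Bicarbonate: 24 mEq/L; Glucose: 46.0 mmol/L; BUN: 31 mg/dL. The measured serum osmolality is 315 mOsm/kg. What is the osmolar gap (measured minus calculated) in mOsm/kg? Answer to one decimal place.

Calculated osmolality = 2·Na + glucose + BUN/2.8
= 2·129 + 46 + 31/2.8
= 258 + 46 + 11.07
= 315.07 mOsm/kg ≈ 315.1 mOsm/kg
Osmolar gap = measured − calculated = 315 − 315.1 = -0.1 mOsm/kg

-0.1 mOsm/kg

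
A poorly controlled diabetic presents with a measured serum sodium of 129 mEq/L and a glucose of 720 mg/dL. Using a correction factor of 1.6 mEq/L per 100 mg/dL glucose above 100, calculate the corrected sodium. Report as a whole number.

139 mEq/L

Corrected Na = measured Na + 1.6 · (glucose − 100)/100
= 129 + 1.6 · (720 − 100)/100
= 129 + 9.9
= 138.9 mEq/L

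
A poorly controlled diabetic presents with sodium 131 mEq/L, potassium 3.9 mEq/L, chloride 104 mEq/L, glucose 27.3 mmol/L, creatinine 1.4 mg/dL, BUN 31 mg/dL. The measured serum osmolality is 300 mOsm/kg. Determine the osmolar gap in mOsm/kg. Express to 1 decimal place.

-0.4 mOsm/kg

Calculated osmolality = 2·Na + glucose + BUN/2.8
= 2·131 + 27.3 + 31/2.8
= 262 + 27.30 + 11.07
= 300.37 mOsm/kg ≈ 300.4 mOsm/kg
Osmolar gap = measured − calculated = 300 − 300.4 = -0.4 mOsm/kg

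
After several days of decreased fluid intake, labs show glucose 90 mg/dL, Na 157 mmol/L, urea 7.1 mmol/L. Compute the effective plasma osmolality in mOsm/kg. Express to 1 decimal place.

319.0 mOsm/kg

Effective osmolality excludes urea (freely permeant across cell membranes):
2·Na + glucose/18
= 2·157 + 90/18
= 314 + 5
= 319 mOsm/kg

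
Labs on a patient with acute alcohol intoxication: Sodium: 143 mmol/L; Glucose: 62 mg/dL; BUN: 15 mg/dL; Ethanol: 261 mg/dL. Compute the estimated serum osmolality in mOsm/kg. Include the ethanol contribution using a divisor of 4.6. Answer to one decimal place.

Calculated osmolality = 2·Na + glucose/18 + BUN/2.8 + ethanol/4.6
= 2·143 + 62/18 + 15/2.8 + 261/4.6
= 286 + 3.44 + 5.36 + 56.74
= 351.54 mOsm/kg

351.5 mOsm/kg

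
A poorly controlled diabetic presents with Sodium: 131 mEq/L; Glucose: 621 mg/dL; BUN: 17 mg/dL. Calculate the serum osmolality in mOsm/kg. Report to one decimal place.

Calculated osmolality = 2·Na + glucose/18 + BUN/2.8
= 2·131 + 621/18 + 17/2.8
= 262 + 34.50 + 6.07
= 302.57 mOsm/kg

302.6 mOsm/kg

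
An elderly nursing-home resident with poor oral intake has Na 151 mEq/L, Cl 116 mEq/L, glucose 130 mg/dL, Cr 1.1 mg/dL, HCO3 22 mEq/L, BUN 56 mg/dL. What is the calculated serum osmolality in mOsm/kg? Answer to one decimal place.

329.2 mOsm/kg

Calculated osmolality = 2·Na + glucose/18 + BUN/2.8
= 2·151 + 130/18 + 56/2.8
= 302 + 7.22 + 20
= 329.22 mOsm/kg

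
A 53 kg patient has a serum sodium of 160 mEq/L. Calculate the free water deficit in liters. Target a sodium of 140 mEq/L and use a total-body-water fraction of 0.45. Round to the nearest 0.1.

TBW = 0.45 · 53 = 23.85 L
Free water deficit = TBW · (Na/140 − 1)
= 23.85 · (160/140 − 1)
= 23.85 · 0.1429
= 3.41 L

3.4 L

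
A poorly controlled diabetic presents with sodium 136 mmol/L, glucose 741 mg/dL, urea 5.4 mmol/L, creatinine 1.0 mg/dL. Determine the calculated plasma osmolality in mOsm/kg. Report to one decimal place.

318.6 mOsm/kg

Calculated osmolality = 2·Na + glucose/18 + urea
= 2·136 + 741/18 + 5.4
= 272 + 41.17 + 5.40
= 318.57 mOsm/kg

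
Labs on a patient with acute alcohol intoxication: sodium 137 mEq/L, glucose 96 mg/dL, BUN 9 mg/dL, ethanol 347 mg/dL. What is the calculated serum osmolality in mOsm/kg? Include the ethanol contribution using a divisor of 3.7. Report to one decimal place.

Calculated osmolality = 2·Na + glucose/18 + BUN/2.8 + ethanol/3.7
= 2·137 + 96/18 + 9/2.8 + 347/3.7
= 274 + 5.33 + 3.21 + 93.78
= 376.32 mOsm/kg

376.3 mOsm/kg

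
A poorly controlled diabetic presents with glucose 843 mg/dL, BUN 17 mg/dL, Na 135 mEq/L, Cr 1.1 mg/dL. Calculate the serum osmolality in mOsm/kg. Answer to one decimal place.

Calculated osmolality = 2·Na + glucose/18 + BUN/2.8
= 2·135 + 843/18 + 17/2.8
= 270 + 46.83 + 6.07
= 322.9 mOsm/kg

322.9 mOsm/kg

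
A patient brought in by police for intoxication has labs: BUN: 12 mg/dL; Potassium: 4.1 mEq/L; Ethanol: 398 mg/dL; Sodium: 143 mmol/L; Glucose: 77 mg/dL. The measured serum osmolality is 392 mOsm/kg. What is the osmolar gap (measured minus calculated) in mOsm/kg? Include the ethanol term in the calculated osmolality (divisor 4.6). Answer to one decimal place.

Calculated osmolality = 2·Na + glucose/18 + BUN/2.8 + ethanol/4.6
= 2·143 + 77/18 + 12/2.8 + 398/4.6
= 286 + 4.28 + 4.29 + 86.52
= 381.09 mOsm/kg ≈ 381.1 mOsm/kg
Osmolar gap = measured − calculated = 392 − 381.1 = 10.9 mOsm/kg

10.9 mOsm/kg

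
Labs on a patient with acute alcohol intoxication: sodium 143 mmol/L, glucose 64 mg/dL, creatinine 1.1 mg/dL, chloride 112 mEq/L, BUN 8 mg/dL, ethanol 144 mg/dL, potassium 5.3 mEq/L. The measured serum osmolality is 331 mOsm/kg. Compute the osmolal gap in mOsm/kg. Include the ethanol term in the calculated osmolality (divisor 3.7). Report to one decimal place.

-0.3 mOsm/kg

Calculated osmolality = 2·Na + glucose/18 + BUN/2.8 + ethanol/3.7
= 2·143 + 64/18 + 8/2.8 + 144/3.7
= 286 + 3.56 + 2.86 + 38.92
= 331.34 mOsm/kg ≈ 331.3 mOsm/kg
Osmolar gap = measured − calculated = 331 − 331.3 = -0.3 mOsm/kg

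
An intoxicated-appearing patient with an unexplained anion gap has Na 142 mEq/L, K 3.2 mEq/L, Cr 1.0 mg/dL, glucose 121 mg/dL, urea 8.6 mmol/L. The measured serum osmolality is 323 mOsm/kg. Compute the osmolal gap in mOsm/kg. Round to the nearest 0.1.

Calculated osmolality = 2·Na + glucose/18 + urea
= 2·142 + 121/18 + 8.6
= 284 + 6.72 + 8.60
= 299.32 mOsm/kg ≈ 299.3 mOsm/kg
Osmolar gap = measured − calculated = 323 − 299.3 = 23.7 mOsm/kg

23.7 mOsm/kg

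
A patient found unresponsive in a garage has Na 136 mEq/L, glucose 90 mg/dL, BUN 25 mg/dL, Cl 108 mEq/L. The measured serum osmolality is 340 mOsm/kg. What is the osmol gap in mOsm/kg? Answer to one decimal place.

Calculated osmolality = 2·Na + glucose/18 + BUN/2.8
= 2·136 + 90/18 + 25/2.8
= 272 + 5 + 8.93
= 285.93 mOsm/kg ≈ 285.9 mOsm/kg
Osmolar gap = measured − calculated = 340 − 285.9 = 54.1 mOsm/kg

54.1 mOsm/kg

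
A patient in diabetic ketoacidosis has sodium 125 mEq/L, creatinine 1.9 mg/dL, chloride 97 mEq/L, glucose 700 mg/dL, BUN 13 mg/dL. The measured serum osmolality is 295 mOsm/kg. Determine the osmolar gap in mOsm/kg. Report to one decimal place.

Calculated osmolality = 2·Na + glucose/18 + BUN/2.8
= 2·125 + 700/18 + 13/2.8
= 250 + 38.89 + 4.64
= 293.53 mOsm/kg ≈ 293.5 mOsm/kg
Osmolar gap = measured − calculated = 295 − 293.5 = 1.5 mOsm/kg

1.5 mOsm/kg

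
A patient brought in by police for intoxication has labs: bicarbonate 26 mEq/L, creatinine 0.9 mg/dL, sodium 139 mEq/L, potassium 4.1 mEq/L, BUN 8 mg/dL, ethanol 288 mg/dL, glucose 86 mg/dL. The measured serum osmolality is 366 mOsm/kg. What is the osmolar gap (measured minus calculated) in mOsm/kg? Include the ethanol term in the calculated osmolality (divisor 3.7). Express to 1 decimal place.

Calculated osmolality = 2·Na + glucose/18 + BUN/2.8 + ethanol/3.7
= 2·139 + 86/18 + 8/2.8 + 288/3.7
= 278 + 4.78 + 2.86 + 77.84
= 363.48 mOsm/kg ≈ 363.5 mOsm/kg
Osmolar gap = measured − calculated = 366 − 363.5 = 2.5 mOsm/kg

2.5 mOsm/kg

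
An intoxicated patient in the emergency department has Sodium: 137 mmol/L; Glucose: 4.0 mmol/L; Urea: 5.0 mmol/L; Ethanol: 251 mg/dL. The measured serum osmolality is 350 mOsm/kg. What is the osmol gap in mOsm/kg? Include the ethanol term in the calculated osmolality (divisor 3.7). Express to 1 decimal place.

-0.8 mOsm/kg

Calculated osmolality = 2·Na + glucose + urea + ethanol/3.7
= 2·137 + 4 + 5 + 251/3.7
= 274 + 4 + 5 + 67.84
= 350.84 mOsm/kg ≈ 350.8 mOsm/kg
Osmolar gap = measured − calculated = 350 − 350.8 = -0.8 mOsm/kg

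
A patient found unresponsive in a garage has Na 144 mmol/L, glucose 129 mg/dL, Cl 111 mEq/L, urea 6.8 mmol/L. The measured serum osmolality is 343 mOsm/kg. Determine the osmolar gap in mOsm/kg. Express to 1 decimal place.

Calculated osmolality = 2·Na + glucose/18 + urea
= 2·144 + 129/18 + 6.8
= 288 + 7.17 + 6.80
= 301.97 mOsm/kg ≈ 302.0 mOsm/kg
Osmolar gap = measured − calculated = 343 − 302.0 = 41.0 mOsm/kg

41.0 mOsm/kg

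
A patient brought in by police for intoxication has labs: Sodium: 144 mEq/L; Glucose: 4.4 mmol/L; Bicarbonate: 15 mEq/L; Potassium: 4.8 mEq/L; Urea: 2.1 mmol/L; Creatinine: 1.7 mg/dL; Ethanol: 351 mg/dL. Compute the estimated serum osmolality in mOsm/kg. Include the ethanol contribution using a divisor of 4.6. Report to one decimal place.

Calculated osmolality = 2·Na + glucose + urea + ethanol/4.6
= 2·144 + 4.4 + 2.1 + 351/4.6
= 288 + 4.40 + 2.10 + 76.30
= 370.8 mOsm/kg

370.8 mOsm/kg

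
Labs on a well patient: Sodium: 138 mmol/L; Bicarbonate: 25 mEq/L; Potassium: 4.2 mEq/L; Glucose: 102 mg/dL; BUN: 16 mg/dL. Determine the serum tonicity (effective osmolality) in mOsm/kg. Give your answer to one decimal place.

281.7 mOsm/kg

Effective osmolality excludes urea (freely permeant across cell membranes):
2·Na + glucose/18
= 2·138 + 102/18
= 276 + 5.67
= 281.67 mOsm/kg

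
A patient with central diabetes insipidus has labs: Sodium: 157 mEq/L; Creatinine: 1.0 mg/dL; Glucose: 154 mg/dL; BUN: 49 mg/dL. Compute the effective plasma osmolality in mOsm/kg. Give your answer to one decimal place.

Effective osmolality excludes urea (freely permeant across cell membranes):
2·Na + glucose/18
= 2·157 + 154/18
= 314 + 8.56
= 322.56 mOsm/kg

322.6 mOsm/kg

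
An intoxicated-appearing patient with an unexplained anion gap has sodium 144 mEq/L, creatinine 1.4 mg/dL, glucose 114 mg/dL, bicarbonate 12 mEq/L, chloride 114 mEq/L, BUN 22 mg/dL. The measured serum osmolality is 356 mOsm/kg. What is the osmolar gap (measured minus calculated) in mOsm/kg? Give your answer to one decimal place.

Calculated osmolality = 2·Na + glucose/18 + BUN/2.8
= 2·144 + 114/18 + 22/2.8
= 288 + 6.33 + 7.86
= 302.19 mOsm/kg ≈ 302.2 mOsm/kg
Osmolar gap = measured − calculated = 356 − 302.2 = 53.8 mOsm/kg

53.8 mOsm/kg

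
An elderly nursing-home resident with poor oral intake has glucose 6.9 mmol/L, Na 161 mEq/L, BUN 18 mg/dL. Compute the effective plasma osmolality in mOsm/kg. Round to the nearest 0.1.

Effective osmolality excludes urea (freely permeant across cell membranes):
2·Na + glucose
= 2·161 + 6.9
= 322 + 6.9
= 328.9 mOsm/kg

328.9 mOsm/kg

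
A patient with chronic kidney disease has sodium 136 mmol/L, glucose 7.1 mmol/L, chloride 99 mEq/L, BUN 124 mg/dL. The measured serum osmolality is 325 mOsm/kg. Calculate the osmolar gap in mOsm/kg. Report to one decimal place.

Calculated osmolality = 2·Na + glucose + BUN/2.8
= 2·136 + 7.1 + 124/2.8
= 272 + 7.10 + 44.29
= 323.39 mOsm/kg ≈ 323.4 mOsm/kg
Osmolar gap = measured − calculated = 325 − 323.4 = 1.6 mOsm/kg

1.6 mOsm/kg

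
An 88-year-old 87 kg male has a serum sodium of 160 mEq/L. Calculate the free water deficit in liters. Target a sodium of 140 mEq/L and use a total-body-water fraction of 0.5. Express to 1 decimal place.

6.2 L

TBW = 0.5 · 87 = 43.5 L
Free water deficit = TBW · (Na/140 − 1)
= 43.5 · (160/140 − 1)
= 43.5 · 0.1429
= 6.22 L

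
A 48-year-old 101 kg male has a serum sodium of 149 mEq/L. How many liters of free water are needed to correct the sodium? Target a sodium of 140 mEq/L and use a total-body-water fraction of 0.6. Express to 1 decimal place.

3.9 L

TBW = 0.6 · 101 = 60.6 L
Free water deficit = TBW · (Na/140 − 1)
= 60.6 · (149/140 − 1)
= 60.6 · 0.0643
= 3.9 L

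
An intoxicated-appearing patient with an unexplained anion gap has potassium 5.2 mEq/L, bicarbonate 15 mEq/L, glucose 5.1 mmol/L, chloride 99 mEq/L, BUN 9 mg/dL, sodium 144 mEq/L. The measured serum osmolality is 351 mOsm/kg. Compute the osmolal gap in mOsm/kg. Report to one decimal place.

Calculated osmolality = 2·Na + glucose + BUN/2.8
= 2·144 + 5.1 + 9/2.8
= 288 + 5.10 + 3.21
= 296.31 mOsm/kg ≈ 296.3 mOsm/kg
Osmolar gap = measured − calculated = 351 − 296.3 = 54.7 mOsm/kg

54.7 mOsm/kg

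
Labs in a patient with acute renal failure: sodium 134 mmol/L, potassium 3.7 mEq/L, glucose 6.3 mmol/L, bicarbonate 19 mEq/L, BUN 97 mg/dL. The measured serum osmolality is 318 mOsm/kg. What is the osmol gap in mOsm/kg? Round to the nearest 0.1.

Calculated osmolality = 2·Na + glucose + BUN/2.8
= 2·134 + 6.3 + 97/2.8
= 268 + 6.30 + 34.64
= 308.94 mOsm/kg ≈ 308.9 mOsm/kg
Osmolar gap = measured − calculated = 318 − 308.9 = 9.1 mOsm/kg

9.1 mOsm/kg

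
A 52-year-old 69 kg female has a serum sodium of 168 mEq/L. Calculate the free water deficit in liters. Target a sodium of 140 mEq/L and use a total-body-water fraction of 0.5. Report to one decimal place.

6.9 L

TBW = 0.5 · 69 = 34.5 L
Free water deficit = TBW · (Na/140 − 1)
= 34.5 · (168/140 − 1)
= 34.5 · 0.2
= 6.9 L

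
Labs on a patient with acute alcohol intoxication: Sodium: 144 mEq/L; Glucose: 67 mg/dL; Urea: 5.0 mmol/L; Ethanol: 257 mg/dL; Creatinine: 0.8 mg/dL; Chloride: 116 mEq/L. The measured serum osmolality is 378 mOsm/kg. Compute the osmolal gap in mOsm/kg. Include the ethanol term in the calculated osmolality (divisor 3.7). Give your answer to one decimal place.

11.8 mOsm/kg

Calculated osmolality = 2·Na + glucose/18 + urea + ethanol/3.7
= 2·144 + 67/18 + 5 + 257/3.7
= 288 + 3.72 + 5 + 69.46
= 366.18 mOsm/kg ≈ 366.2 mOsm/kg
Osmolar gap = measured − calculated = 378 − 366.2 = 11.8 mOsm/kg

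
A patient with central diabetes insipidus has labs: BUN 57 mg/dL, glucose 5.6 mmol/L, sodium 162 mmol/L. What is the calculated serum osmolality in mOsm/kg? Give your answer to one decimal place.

Calculated osmolality = 2·Na + glucose + BUN/2.8
= 2·162 + 5.6 + 57/2.8
= 324 + 5.60 + 20.36
= 349.96 mOsm/kg

350.0 mOsm/kg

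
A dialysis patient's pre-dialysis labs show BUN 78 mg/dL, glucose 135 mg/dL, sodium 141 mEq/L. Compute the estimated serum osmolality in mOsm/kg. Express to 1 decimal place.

Calculated osmolality = 2·Na + glucose/18 + BUN/2.8
= 2·141 + 135/18 + 78/2.8
= 282 + 7.50 + 27.86
= 317.36 mOsm/kg

317.4 mOsm/kg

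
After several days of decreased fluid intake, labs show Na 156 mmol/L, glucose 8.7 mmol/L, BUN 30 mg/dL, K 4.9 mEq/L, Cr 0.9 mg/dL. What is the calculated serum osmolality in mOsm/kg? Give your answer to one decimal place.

331.4 mOsm/kg

Calculated osmolality = 2·Na + glucose + BUN/2.8
= 2·156 + 8.7 + 30/2.8
= 312 + 8.70 + 10.71
= 331.41 mOsm/kg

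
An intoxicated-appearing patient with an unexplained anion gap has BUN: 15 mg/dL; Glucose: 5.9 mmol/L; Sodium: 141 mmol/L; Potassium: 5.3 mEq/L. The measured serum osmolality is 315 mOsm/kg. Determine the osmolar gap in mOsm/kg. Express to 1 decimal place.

Calculated osmolality = 2·Na + glucose + BUN/2.8
= 2·141 + 5.9 + 15/2.8
= 282 + 5.90 + 5.36
= 293.26 mOsm/kg ≈ 293.3 mOsm/kg
Osmolar gap = measured − calculated = 315 − 293.3 = 21.7 mOsm/kg

21.7 mOsm/kg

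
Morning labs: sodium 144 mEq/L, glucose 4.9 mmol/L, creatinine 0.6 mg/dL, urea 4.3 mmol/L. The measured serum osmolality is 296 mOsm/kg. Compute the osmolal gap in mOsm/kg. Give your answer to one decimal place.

Calculated osmolality = 2·Na + glucose + urea
= 2·144 + 4.9 + 4.3
= 288 + 4.90 + 4.30
= 297.2 mOsm/kg ≈ 297.2 mOsm/kg
Osmolar gap = measured − calculated = 296 − 297.2 = -1.2 mOsm/kg

-1.2 mOsm/kg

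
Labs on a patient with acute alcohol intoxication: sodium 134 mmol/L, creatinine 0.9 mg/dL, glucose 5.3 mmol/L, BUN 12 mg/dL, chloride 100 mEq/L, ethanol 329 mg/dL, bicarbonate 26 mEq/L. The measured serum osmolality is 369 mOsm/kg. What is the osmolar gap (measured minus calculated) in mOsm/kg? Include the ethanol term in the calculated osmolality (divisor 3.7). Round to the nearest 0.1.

Calculated osmolality = 2·Na + glucose + BUN/2.8 + ethanol/3.7
= 2·134 + 5.3 + 12/2.8 + 329/3.7
= 268 + 5.30 + 4.29 + 88.92
= 366.51 mOsm/kg ≈ 366.5 mOsm/kg
Osmolar gap = measured − calculated = 369 − 366.5 = 2.5 mOsm/kg

2.5 mOsm/kg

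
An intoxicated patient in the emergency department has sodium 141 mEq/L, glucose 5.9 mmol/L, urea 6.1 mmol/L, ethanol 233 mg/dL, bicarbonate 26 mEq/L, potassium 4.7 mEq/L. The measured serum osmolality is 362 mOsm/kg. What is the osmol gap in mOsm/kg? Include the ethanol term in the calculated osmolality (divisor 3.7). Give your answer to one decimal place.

5.0 mOsm/kg

Calculated osmolality = 2·Na + glucose + urea + ethanol/3.7
= 2·141 + 5.9 + 6.1 + 233/3.7
= 282 + 5.90 + 6.10 + 62.97
= 356.97 mOsm/kg ≈ 357.0 mOsm/kg
Osmolar gap = measured − calculated = 362 − 357.0 = 5.0 mOsm/kg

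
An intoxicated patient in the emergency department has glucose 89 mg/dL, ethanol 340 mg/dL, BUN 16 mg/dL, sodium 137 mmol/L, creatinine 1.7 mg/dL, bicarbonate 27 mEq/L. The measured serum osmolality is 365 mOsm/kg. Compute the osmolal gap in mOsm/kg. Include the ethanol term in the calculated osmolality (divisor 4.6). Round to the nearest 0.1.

Calculated osmolality = 2·Na + glucose/18 + BUN/2.8 + ethanol/4.6
= 2·137 + 89/18 + 16/2.8 + 340/4.6
= 274 + 4.94 + 5.71 + 73.91
= 358.56 mOsm/kg ≈ 358.6 mOsm/kg
Osmolar gap = measured − calculated = 365 − 358.6 = 6.4 mOsm/kg

6.4 mOsm/kg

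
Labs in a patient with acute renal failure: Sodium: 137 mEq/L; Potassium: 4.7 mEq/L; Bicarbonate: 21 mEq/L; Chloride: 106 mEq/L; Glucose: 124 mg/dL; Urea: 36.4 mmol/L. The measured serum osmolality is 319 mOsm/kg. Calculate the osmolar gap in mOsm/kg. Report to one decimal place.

1.7 mOsm/kg

Calculated osmolality = 2·Na + glucose/18 + urea
= 2·137 + 124/18 + 36.4
= 274 + 6.89 + 36.40
= 317.29 mOsm/kg ≈ 317.3 mOsm/kg
Osmolar gap = measured − calculated = 319 − 317.3 = 1.7 mOsm/kg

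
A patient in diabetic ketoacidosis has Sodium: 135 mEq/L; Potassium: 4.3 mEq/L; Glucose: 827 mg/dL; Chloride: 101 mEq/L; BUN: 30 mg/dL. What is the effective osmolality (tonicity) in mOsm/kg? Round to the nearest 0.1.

Effective osmolality excludes urea (freely permeant across cell membranes):
2·Na + glucose/18
= 2·135 + 827/18
= 270 + 45.94
= 315.94 mOsm/kg

315.9 mOsm/kg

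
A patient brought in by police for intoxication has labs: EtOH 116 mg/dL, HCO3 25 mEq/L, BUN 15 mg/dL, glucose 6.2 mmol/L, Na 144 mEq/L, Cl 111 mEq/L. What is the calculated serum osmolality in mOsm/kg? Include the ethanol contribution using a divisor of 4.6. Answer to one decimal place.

324.8 mOsm/kg

Calculated osmolality = 2·Na + glucose + BUN/2.8 + ethanol/4.6
= 2·144 + 6.2 + 15/2.8 + 116/4.6
= 288 + 6.20 + 5.36 + 25.22
= 324.78 mOsm/kg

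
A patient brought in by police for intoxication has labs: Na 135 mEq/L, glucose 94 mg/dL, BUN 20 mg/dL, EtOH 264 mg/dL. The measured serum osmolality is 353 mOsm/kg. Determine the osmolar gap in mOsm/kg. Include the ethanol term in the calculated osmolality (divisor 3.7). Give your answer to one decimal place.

-0.7 mOsm/kg

Calculated osmolality = 2·Na + glucose/18 + BUN/2.8 + ethanol/3.7
= 2·135 + 94/18 + 20/2.8 + 264/3.7
= 270 + 5.22 + 7.14 + 71.35
= 353.71 mOsm/kg ≈ 353.7 mOsm/kg
Osmolar gap = measured − calculated = 353 − 353.7 = -0.7 mOsm/kg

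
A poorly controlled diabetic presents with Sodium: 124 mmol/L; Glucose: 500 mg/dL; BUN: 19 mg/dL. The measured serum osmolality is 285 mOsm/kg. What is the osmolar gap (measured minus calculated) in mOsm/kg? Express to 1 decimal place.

Calculated osmolality = 2·Na + glucose/18 + BUN/2.8
= 2·124 + 500/18 + 19/2.8
= 248 + 27.78 + 6.79
= 282.57 mOsm/kg ≈ 282.6 mOsm/kg
Osmolar gap = measured − calculated = 285 − 282.6 = 2.4 mOsm/kg

2.4 mOsm/kg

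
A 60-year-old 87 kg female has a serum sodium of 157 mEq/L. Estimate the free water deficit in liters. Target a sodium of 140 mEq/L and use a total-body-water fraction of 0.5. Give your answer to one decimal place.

TBW = 0.5 · 87 = 43.5 L
Free water deficit = TBW · (Na/140 − 1)
= 43.5 · (157/140 − 1)
= 43.5 · 0.1214
= 5.28 L

5.3 L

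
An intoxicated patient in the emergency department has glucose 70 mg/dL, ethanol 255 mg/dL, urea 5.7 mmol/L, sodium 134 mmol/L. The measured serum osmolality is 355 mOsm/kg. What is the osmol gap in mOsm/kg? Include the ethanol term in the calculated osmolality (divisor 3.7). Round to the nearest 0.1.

Calculated osmolality = 2·Na + glucose/18 + urea + ethanol/3.7
= 2·134 + 70/18 + 5.7 + 255/3.7
= 268 + 3.89 + 5.70 + 68.92
= 346.51 mOsm/kg ≈ 346.5 mOsm/kg
Osmolar gap = measured − calculated = 355 − 346.5 = 8.5 mOsm/kg

8.5 mOsm/kg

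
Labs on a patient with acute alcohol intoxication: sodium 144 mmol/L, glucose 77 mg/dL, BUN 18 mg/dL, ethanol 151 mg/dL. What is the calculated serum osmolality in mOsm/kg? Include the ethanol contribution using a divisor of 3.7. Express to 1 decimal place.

339.5 mOsm/kg

Calculated osmolality = 2·Na + glucose/18 + BUN/2.8 + ethanol/3.7
= 2·144 + 77/18 + 18/2.8 + 151/3.7
= 288 + 4.28 + 6.43 + 40.81
= 339.52 mOsm/kg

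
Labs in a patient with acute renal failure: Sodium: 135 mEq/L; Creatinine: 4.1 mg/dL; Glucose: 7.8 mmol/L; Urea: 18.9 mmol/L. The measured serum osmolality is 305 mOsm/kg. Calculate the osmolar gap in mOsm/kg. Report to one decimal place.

Calculated osmolality = 2·Na + glucose + urea
= 2·135 + 7.8 + 18.9
= 270 + 7.80 + 18.90
= 296.7 mOsm/kg ≈ 296.7 mOsm/kg
Osmolar gap = measured − calculated = 305 − 296.7 = 8.3 mOsm/kg

8.3 mOsm/kg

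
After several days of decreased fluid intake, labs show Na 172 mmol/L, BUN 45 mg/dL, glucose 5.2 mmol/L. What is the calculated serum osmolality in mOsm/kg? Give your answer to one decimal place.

365.3 mOsm/kg

Calculated osmolality = 2·Na + glucose + BUN/2.8
= 2·172 + 5.2 + 45/2.8
= 344 + 5.20 + 16.07
= 365.27 mOsm/kg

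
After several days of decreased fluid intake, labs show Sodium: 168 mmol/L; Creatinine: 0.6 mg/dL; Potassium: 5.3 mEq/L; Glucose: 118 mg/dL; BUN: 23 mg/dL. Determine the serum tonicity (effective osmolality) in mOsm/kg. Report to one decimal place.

Effective osmolality excludes urea (freely permeant across cell membranes):
2·Na + glucose/18
= 2·168 + 118/18
= 336 + 6.56
= 342.56 mOsm/kg

342.6 mOsm/kg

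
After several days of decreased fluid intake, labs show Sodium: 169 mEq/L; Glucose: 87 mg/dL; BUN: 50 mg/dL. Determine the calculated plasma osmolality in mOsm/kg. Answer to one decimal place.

360.7 mOsm/kg

Calculated osmolality = 2·Na + glucose/18 + BUN/2.8
= 2·169 + 87/18 + 50/2.8
= 338 + 4.83 + 17.86
= 360.69 mOsm/kg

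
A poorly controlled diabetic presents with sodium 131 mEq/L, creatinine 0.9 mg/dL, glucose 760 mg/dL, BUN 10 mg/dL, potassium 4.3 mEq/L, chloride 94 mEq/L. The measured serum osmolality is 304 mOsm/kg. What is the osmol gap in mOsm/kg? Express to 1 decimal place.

Calculated osmolality = 2·Na + glucose/18 + BUN/2.8
= 2·131 + 760/18 + 10/2.8
= 262 + 42.22 + 3.57
= 307.79 mOsm/kg ≈ 307.8 mOsm/kg
Osmolar gap = measured − calculated = 304 − 307.8 = -3.8 mOsm/kg

-3.8 mOsm/kg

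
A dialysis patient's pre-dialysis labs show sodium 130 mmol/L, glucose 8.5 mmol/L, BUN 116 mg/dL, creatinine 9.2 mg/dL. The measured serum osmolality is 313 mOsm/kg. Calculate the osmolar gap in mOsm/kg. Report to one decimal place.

3.1 mOsm/kg

Calculated osmolality = 2·Na + glucose + BUN/2.8
= 2·130 + 8.5 + 116/2.8
= 260 + 8.50 + 41.43
= 309.93 mOsm/kg ≈ 309.9 mOsm/kg
Osmolar gap = measured − calculated = 313 − 309.9 = 3.1 mOsm/kg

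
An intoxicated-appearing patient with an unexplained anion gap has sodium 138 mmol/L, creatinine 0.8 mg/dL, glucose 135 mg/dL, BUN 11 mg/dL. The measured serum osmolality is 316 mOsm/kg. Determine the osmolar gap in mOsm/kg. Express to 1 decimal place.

28.6 mOsm/kg

Calculated osmolality = 2·Na + glucose/18 + BUN/2.8
= 2·138 + 135/18 + 11/2.8
= 276 + 7.50 + 3.93
= 287.43 mOsm/kg ≈ 287.4 mOsm/kg
Osmolar gap = measured − calculated = 316 − 287.4 = 28.6 mOsm/kg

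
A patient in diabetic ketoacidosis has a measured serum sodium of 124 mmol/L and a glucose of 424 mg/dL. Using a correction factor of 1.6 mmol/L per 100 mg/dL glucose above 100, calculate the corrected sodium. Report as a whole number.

129 mmol/L

Corrected Na = measured Na + 1.6 · (glucose − 100)/100
= 124 + 1.6 · (424 − 100)/100
= 124 + 5.2
= 129.2 mmol/L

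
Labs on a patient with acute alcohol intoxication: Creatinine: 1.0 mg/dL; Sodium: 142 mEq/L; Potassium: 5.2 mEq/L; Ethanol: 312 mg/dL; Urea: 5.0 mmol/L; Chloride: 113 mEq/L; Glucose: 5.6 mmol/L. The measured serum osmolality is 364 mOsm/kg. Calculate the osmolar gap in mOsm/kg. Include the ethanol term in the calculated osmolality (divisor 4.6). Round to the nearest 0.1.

Calculated osmolality = 2·Na + glucose + urea + ethanol/4.6
= 2·142 + 5.6 + 5 + 312/4.6
= 284 + 5.60 + 5 + 67.83
= 362.43 mOsm/kg ≈ 362.4 mOsm/kg
Osmolar gap = measured − calculated = 364 − 362.4 = 1.6 mOsm/kg

1.6 mOsm/kg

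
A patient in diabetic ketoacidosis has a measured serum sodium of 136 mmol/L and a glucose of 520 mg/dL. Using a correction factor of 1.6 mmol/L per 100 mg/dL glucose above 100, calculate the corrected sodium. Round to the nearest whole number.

Corrected Na = measured Na + 1.6 · (glucose − 100)/100
= 136 + 1.6 · (520 − 100)/100
= 136 + 6.7
= 142.7 mmol/L

143 mmol/L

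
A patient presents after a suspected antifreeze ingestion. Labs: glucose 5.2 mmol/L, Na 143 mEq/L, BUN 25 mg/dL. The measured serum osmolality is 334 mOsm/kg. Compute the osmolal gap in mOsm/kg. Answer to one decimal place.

33.9 mOsm/kg

Calculated osmolality = 2·Na + glucose + BUN/2.8
= 2·143 + 5.2 + 25/2.8
= 286 + 5.20 + 8.93
= 300.13 mOsm/kg ≈ 300.1 mOsm/kg
Osmolar gap = measured − calculated = 334 − 300.1 = 33.9 mOsm/kg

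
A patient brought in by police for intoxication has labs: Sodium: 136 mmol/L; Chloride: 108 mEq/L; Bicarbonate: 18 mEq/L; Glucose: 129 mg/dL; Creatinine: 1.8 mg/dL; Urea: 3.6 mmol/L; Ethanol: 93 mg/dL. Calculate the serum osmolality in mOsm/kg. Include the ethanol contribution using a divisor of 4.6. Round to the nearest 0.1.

Calculated osmolality = 2·Na + glucose/18 + urea + ethanol/4.6
= 2·136 + 129/18 + 3.6 + 93/4.6
= 272 + 7.17 + 3.60 + 20.22
= 302.99 mOsm/kg

303.0 mOsm/kg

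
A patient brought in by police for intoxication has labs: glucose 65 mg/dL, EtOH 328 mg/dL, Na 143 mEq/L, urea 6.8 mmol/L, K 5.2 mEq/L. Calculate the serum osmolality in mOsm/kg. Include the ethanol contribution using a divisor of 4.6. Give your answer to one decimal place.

Calculated osmolality = 2·Na + glucose/18 + urea + ethanol/4.6
= 2·143 + 65/18 + 6.8 + 328/4.6
= 286 + 3.61 + 6.80 + 71.30
= 367.71 mOsm/kg

367.7 mOsm/kg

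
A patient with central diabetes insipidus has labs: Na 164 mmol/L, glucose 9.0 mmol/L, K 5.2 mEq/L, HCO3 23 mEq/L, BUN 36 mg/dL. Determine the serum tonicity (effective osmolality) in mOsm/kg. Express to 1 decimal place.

337.0 mOsm/kg

Effective osmolality excludes urea (freely permeant across cell membranes):
2·Na + glucose
= 2·164 + 9
= 328 + 9
= 337 mOsm/kg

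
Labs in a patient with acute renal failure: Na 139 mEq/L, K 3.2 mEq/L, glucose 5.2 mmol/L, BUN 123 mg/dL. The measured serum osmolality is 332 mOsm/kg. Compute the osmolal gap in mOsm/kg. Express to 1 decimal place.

4.9 mOsm/kg

Calculated osmolality = 2·Na + glucose + BUN/2.8
= 2·139 + 5.2 + 123/2.8
= 278 + 5.20 + 43.93
= 327.13 mOsm/kg ≈ 327.1 mOsm/kg
Osmolar gap = measured − calculated = 332 − 327.1 = 4.9 mOsm/kg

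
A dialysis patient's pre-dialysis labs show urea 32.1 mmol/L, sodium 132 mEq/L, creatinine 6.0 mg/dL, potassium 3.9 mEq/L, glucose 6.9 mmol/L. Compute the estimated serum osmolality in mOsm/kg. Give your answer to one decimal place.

303.0 mOsm/kg

Calculated osmolality = 2·Na + glucose + urea
= 2·132 + 6.9 + 32.1
= 264 + 6.90 + 32.10
= 303 mOsm/kg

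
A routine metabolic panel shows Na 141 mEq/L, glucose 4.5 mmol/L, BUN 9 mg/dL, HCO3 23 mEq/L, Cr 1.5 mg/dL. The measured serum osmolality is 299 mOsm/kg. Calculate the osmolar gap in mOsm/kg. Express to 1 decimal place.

9.3 mOsm/kg

Calculated osmolality = 2·Na + glucose + BUN/2.8
= 2·141 + 4.5 + 9/2.8
= 282 + 4.50 + 3.21
= 289.71 mOsm/kg ≈ 289.7 mOsm/kg
Osmolar gap = measured − calculated = 299 − 289.7 = 9.3 mOsm/kg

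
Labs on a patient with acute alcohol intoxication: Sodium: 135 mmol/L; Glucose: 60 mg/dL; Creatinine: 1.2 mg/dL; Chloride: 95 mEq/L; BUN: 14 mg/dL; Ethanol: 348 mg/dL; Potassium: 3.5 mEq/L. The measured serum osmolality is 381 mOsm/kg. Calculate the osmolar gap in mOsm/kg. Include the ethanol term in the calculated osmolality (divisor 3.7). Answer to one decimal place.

8.6 mOsm/kg

Calculated osmolality = 2·Na + glucose/18 + BUN/2.8 + ethanol/3.7
= 2·135 + 60/18 + 14/2.8 + 348/3.7
= 270 + 3.33 + 5 + 94.05
= 372.38 mOsm/kg ≈ 372.4 mOsm/kg
Osmolar gap = measured − calculated = 381 − 372.4 = 8.6 mOsm/kg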